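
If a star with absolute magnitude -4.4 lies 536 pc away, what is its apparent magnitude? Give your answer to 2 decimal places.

m = M + 5 log₁₀ d − 5 = -4.4 + 5·2.7292 − 5 = 4.246

m ≈ 4.25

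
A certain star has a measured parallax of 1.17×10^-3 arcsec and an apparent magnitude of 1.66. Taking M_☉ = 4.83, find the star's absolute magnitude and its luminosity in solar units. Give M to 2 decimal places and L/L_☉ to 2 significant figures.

M ≈ -8.00; L/L_☉ ≈ 140000

d = 1/p = 1/1.17×10^-3″ = 854.7 pc
M = m − 5 log₁₀ d + 5 = 1.66 − 5·2.9318 + 5 = -7.999
M − M_☉ = -7.999 − 4.83 = -12.829
L/L_☉ = 10^(−0.4 × -12.829) = 135400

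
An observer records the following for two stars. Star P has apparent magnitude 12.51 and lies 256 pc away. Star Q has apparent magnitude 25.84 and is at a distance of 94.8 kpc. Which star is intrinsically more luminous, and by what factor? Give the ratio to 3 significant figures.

Star P is more luminous, by a factor of 1.57.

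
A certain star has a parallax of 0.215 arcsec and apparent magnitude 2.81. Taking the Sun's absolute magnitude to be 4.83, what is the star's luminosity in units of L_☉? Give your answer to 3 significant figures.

L/L_☉ ≈ 1.39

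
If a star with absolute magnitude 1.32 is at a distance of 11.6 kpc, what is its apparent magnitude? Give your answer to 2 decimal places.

m ≈ 16.64

d = 11.6 kpc = 11600 pc
m = M + 5 log₁₀ d − 5 = 1.32 + 5·4.0645 − 5 = 16.642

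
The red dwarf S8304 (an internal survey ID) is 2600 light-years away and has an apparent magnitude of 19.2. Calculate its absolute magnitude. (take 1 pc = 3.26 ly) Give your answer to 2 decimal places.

M ≈ 9.69

d = 2600 ly / 3.26 = 797.5 pc
5 log₁₀(d/10 pc) = 5 log₁₀(797.5) − 5 = 9.509
M = m − 5 log₁₀(d/10) = 19.2 − 9.509 = 9.691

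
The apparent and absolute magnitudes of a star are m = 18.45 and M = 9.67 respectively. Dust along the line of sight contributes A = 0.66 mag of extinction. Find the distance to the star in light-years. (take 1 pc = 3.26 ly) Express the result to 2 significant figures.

m − M = 5 log₁₀(d/10 pc) + A  ⇒  18.45 − (9.67) − 0.66 = 5 log₁₀(d/10)
8.120 = 5 log₁₀(d/10)
log₁₀ d = (m − M − A)/5 + 1 = 2.6240
d = 10^2.6240 = 420.7 pc
= 1372 ly

d ≈ 1400 ly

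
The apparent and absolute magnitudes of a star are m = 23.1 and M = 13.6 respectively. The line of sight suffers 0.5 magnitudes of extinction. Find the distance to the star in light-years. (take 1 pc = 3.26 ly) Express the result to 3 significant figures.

m − M = 5 log₁₀(d/10 pc) + A  ⇒  23.1 − (13.6) − 0.5 = 5 log₁₀(d/10)
9.000 = 5 log₁₀(d/10)
log₁₀ d = (m − M − A)/5 + 1 = 2.8000
d = 10^2.8000 = 631.0 pc
= 2057 ly

d ≈ 2060 ly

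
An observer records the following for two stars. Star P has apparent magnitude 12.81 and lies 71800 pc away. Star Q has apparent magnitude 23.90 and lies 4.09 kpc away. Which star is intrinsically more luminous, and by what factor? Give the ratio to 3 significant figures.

Star P is more luminous, by a factor of 8.41×10^6.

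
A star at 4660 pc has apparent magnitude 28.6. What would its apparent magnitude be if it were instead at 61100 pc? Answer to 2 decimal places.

Flux ∝ 1/d², so Δm = 5 log₁₀(d₂/d₁) = 5 log₁₀(61100/4660) = 5.588
m₂ = m₁ + Δm = 28.6 + (5.588) = 34.188

m ≈ 34.19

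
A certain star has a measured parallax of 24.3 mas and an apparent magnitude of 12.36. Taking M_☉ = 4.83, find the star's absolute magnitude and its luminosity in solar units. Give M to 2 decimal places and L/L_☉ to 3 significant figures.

M ≈ 9.29; L/L_☉ ≈ 0.0165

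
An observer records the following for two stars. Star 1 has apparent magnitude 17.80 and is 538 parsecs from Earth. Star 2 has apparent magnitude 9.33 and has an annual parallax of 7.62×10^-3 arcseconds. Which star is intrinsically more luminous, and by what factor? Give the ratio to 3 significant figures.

Star 2 is more luminous, by a factor of 145.

Star 1: M = m − 5 log₁₀ d + 5 = 17.80 − 5·2.7308 + 5 = 9.146
Star 2: d = 1/p = 1/7.62×10^-3″ = 131.2 pc
Star 2: M = m − 5 log₁₀ d + 5 = 9.33 − 5·2.1180 + 5 = 3.740
ΔM = M_1 − M_2 = 9.146 − (3.740) = 5.406; smaller M is more luminous → Star 2.
L ratio = 10^(0.4 |ΔM|) = 10^2.163 = 145.4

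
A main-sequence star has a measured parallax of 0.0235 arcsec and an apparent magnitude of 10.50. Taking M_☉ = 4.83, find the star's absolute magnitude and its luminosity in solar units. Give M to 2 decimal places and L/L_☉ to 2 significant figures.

d = 1/p = 1/0.0235″ = 42.55 pc
M = m − 5 log₁₀ d + 5 = 10.50 − 5·1.6289 + 5 = 7.355
M − M_☉ = 7.355 − 4.83 = 2.525
L/L_☉ = 10^(−0.4 × 2.525) = 0.09769

M ≈ 7.36; L/L_☉ ≈ 0.098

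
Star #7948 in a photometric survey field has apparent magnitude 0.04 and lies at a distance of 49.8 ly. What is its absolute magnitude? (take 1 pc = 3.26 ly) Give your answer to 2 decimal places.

d = 49.8 ly / 3.26 = 15.28 pc
5 log₁₀(d/10 pc) = 5 log₁₀(15.28) − 5 = 0.920
M = m − 5 log₁₀(d/10) = 0.04 − 0.920 = -0.880

M ≈ -0.88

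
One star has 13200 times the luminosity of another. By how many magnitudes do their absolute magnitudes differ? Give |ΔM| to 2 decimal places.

Pogson: ΔM = −2.5 log₁₀(ratio) = −2.5 log₁₀(13200) = −2.5 × 4.1206 = -10.301

|ΔM| ≈ 10.30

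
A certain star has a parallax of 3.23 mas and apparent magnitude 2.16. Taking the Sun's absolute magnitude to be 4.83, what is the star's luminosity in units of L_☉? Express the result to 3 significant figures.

L/L_☉ ≈ 11200

d = 1/p = 1000/3.23 mas = 309.6 pc
M = m − 5 log₁₀ d + 5 = 2.16 − 5·2.4908 + 5 = -5.294
M − M_☉ = -5.294 − 4.83 = -10.124
L/L_☉ = 10^(−0.4 × -10.124) = 11210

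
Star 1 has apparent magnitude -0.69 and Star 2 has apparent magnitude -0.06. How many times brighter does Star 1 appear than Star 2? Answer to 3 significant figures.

1.79

Δm = -0.69 − (-0.06) = -0.63
Flux ratio = 10^(−0.4 Δm) = 10^(−0.4 × -0.63) = 10^0.252 = 1.786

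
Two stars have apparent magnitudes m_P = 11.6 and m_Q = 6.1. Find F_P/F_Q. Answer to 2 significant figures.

F_P/F_Q ≈ 6.3×10^-3

Magnitude difference = 5.5
Flux ratio = 10^(−0.4 Δm) = 10^(−0.4 × 5.5) = 10^-2.200 = 6.310×10^-3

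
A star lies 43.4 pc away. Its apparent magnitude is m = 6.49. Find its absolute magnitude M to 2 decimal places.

M ≈ 3.30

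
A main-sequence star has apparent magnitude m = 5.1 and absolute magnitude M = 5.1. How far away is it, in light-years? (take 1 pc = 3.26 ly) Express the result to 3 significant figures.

d ≈ 32.6 ly

Distance modulus: m − M = 5.1 − (5.1) = 0.000
m − M = 5 log₁₀ d − 5
log₁₀ d = (m − M)/5 + 1 = 1.0000
d = 10^1.0000 = 10.00 pc
= 32.60 ly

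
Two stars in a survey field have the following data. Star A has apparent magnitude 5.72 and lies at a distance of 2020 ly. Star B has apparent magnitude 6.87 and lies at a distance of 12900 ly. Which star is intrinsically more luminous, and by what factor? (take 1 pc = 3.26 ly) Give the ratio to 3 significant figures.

Star A: d = 2020 ly / 3.26 = 619.6 pc
Star A: M = m − 5 log₁₀ d + 5 = 5.72 − 5·2.7921 + 5 = -3.241
Star B: d = 12900 ly / 3.26 = 3957 pc
Star B: M = m − 5 log₁₀ d + 5 = 6.87 − 5·3.5974 + 5 = -6.117
ΔM = M_A − M_B = -3.241 − (-6.117) = 2.876; smaller M is more luminous → Star B.
L ratio = 10^(0.4 |ΔM|) = 10^1.150 = 14.14

Star B is more luminous, by a factor of 14.1.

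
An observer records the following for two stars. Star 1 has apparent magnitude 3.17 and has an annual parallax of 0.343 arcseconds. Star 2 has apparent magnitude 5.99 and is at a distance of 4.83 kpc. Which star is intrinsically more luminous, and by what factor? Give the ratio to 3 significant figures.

Star 2 is more luminous, by a factor of 204000.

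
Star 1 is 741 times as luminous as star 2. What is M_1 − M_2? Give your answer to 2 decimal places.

Pogson: ΔM = −2.5 log₁₀(ratio) = −2.5 log₁₀(741) = −2.5 × 2.8698 = -7.175
Star 1 is brighter, so it has the smaller magnitude: the difference is negative.

M_1 − M_2 ≈ -7.17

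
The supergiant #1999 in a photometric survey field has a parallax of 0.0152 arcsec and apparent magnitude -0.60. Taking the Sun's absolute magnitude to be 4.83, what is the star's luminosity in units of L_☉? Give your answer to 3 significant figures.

L/L_☉ ≈ 6430

d = 1/p = 1/0.0152″ = 65.79 pc
M = m − 5 log₁₀ d + 5 = -0.60 − 5·1.8182 + 5 = -4.691
M − M_☉ = -4.691 − 4.83 = -9.521
L/L_☉ = 10^(−0.4 × -9.521) = 6432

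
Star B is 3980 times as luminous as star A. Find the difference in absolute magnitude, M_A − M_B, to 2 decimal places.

Pogson: ΔM = −2.5 log₁₀(ratio) = −2.5 log₁₀(3980) = −2.5 × 3.5999 = -9.000
Star B is brighter so has the smaller magnitude: M_A − M_B is positive.

M_A − M_B ≈ 9.00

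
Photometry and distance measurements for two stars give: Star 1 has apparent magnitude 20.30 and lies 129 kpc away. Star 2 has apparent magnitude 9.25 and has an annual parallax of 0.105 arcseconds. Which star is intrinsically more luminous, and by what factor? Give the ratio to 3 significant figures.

Star 1: d = 129 kpc = 129000 pc
Star 1: M = m − 5 log₁₀ d + 5 = 20.30 − 5·5.1106 + 5 = -0.253
Star 2: d = 1/p = 1/0.105″ = 9.524 pc
Star 2: M = m − 5 log₁₀ d + 5 = 9.25 − 5·0.9788 + 5 = 9.356
ΔM = M_1 − M_2 = -0.253 − (9.356) = -9.609; smaller M is more luminous → Star 1.
L ratio = 10^(0.4 |ΔM|) = 10^3.844 = 6975

Star 1 is more luminous, by a factor of 6980.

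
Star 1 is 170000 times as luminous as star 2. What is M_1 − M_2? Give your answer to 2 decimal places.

M_1 − M_2 ≈ -13.08

Pogson: ΔM = −2.5 log₁₀(ratio) = −2.5 log₁₀(170000) = −2.5 × 5.2304 = -13.076
Star 1 is brighter, so it has the smaller magnitude: the difference is negative.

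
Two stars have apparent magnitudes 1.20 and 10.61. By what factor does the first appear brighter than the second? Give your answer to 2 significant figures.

Δm = 1.20 − (10.61) = -9.41
Flux ratio = 10^(−0.4 Δm) = 10^(−0.4 × -9.41) = 10^3.764 = 5808

5800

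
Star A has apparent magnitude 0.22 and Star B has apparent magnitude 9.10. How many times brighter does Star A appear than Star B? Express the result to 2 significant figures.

3600

Δm = 0.22 − (9.10) = -8.88
Flux ratio = 10^(−0.4 Δm) = 10^(−0.4 × -8.88) = 10^3.552 = 3565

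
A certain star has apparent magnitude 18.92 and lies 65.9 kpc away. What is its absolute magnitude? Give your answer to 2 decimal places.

M ≈ -0.17

d = 65.9 kpc = 65900 pc
5 log₁₀(d/10 pc) = 5 log₁₀(65900) − 5 = 19.094
M = m − 5 log₁₀(d/10) = 18.92 − 19.094 = -0.174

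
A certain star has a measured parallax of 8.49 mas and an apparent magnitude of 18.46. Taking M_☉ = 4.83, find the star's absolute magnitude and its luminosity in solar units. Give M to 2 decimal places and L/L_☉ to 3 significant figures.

M ≈ 13.10; L/L_☉ ≈ 4.90×10^-4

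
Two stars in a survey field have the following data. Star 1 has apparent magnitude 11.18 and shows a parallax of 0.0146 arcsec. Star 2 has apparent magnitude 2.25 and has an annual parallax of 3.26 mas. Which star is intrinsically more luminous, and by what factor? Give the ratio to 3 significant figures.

Star 2 is more luminous, by a factor of 74900.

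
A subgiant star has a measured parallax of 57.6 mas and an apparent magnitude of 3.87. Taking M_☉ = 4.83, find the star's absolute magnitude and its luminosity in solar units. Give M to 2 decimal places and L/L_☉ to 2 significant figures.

M ≈ 2.67; L/L_☉ ≈ 7.3

d = 1/p = 1000/57.6 mas = 17.36 pc
M = m − 5 log₁₀ d + 5 = 3.87 − 5·1.2396 + 5 = 2.672
M − M_☉ = 2.672 − 4.83 = -2.158
L/L_☉ = 10^(−0.4 × -2.158) = 7.297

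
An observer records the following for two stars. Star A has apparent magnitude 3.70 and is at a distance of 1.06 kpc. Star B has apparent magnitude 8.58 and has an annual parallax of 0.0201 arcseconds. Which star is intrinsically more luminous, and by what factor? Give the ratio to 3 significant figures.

Star A is more luminous, by a factor of 40600.

Star A: d = 1.06 kpc = 1060 pc
Star A: M = m − 5 log₁₀ d + 5 = 3.70 − 5·3.0253 + 5 = -6.427
Star B: d = 1/p = 1/0.0201″ = 49.75 pc
Star B: M = m − 5 log₁₀ d + 5 = 8.58 − 5·1.6968 + 5 = 5.096
ΔM = M_A − M_B = -6.427 − (5.096) = -11.523; smaller M is more luminous → Star A.
L ratio = 10^(0.4 |ΔM|) = 10^4.609 = 40640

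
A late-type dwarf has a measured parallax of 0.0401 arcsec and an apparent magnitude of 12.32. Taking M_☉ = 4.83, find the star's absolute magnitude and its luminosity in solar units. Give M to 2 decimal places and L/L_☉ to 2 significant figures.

M ≈ 10.34; L/L_☉ ≈ 6.3×10^-3

d = 1/p = 1/0.0401″ = 24.94 pc
M = m − 5 log₁₀ d + 5 = 12.32 − 5·1.3969 + 5 = 10.336
M − M_☉ = 10.336 − 4.83 = 5.506
L/L_☉ = 10^(−0.4 × 5.506) = 6.276×10^-3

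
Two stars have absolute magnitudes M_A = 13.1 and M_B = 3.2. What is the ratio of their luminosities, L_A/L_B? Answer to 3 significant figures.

L_A/L_B ≈ 1.10×10^-4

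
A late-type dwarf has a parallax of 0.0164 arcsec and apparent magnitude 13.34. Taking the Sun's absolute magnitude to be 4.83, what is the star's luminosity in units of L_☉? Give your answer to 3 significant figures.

L/L_☉ ≈ 0.0147

d = 1/p = 1/0.0164″ = 60.98 pc
M = m − 5 log₁₀ d + 5 = 13.34 − 5·1.7852 + 5 = 9.414
M − M_☉ = 9.414 − 4.83 = 4.584
L/L_☉ = 10^(−0.4 × 4.584) = 0.01467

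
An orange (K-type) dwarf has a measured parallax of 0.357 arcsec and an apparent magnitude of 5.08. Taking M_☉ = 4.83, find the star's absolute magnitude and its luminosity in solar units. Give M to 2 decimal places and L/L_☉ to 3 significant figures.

M ≈ 7.84; L/L_☉ ≈ 0.0623

d = 1/p = 1/0.357″ = 2.801 pc
M = m − 5 log₁₀ d + 5 = 5.08 − 5·0.4473 + 5 = 7.843
M − M_☉ = 7.843 − 4.83 = 3.013
L/L_☉ = 10^(−0.4 × 3.013) = 0.06233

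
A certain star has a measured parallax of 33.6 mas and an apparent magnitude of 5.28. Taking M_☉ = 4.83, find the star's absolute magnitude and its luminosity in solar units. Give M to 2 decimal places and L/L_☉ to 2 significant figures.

d = 1/p = 1000/33.6 mas = 29.76 pc
M = m − 5 log₁₀ d + 5 = 5.28 − 5·1.4737 + 5 = 2.912
M − M_☉ = 2.912 − 4.83 = -1.918
L/L_☉ = 10^(−0.4 × -1.918) = 5.852

M ≈ 2.91; L/L_☉ ≈ 5.9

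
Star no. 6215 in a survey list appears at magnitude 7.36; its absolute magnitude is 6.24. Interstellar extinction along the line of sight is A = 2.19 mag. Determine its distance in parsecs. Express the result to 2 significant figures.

m − M = 5 log₁₀(d/10 pc) + A  ⇒  7.36 − (6.24) − 2.19 = 5 log₁₀(d/10)
-1.070 = 5 log₁₀(d/10)
log₁₀ d = (m − M − A)/5 + 1 = 0.7860
d = 10^0.7860 = 6.109 pc

d ≈ 6.1 pc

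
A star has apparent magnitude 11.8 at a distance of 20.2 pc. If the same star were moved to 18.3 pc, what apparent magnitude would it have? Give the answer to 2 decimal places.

Flux ∝ 1/d², so Δm = 5 log₁₀(d₂/d₁) = 5 log₁₀(18.3/20.2) = -0.215
m₂ = m₁ + Δm = 11.8 + (-0.215) = 11.585

m ≈ 11.59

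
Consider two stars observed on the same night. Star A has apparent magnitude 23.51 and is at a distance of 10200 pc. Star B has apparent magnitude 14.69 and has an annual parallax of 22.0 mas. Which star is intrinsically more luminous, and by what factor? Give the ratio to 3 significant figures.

Star A is more luminous, by a factor of 14.9.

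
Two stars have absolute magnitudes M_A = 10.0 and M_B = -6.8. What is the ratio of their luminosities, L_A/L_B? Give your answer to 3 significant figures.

ΔM = M_A − M_B = 16.8
L_A/L_B = 10^(−0.4 ΔM) = 10^-6.720 = 1.905×10^-7

L_A/L_B ≈ 1.91×10^-7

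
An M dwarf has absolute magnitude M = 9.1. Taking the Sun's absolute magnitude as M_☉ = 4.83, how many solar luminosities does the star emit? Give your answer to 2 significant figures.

L/L_☉ ≈ 0.020

M − M_☉ = 9.1 − 4.83 = 4.270
L/L_☉ = 10^(−0.4 (M − M_☉)) = 10^-1.708 = 0.01959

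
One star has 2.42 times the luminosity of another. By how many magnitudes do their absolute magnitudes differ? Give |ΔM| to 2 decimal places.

|ΔM| ≈ 0.96

Pogson: ΔM = −2.5 log₁₀(ratio) = −2.5 log₁₀(2.42) = −2.5 × 0.3838 = -0.960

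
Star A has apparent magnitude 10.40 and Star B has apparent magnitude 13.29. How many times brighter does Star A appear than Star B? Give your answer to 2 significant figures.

Δm = 10.40 − (13.29) = -2.89
Flux ratio = 10^(−0.4 Δm) = 10^(−0.4 × -2.89) = 10^1.156 = 14.32

14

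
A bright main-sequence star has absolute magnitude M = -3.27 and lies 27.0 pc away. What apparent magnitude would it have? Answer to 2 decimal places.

m ≈ -1.11

m = M + 5 log₁₀ d − 5 = -3.27 + 5·1.4314 − 5 = -1.113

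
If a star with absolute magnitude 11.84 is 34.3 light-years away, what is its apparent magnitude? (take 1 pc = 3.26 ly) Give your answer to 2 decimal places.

m ≈ 11.95

d = 34.3 ly / 3.26 = 10.52 pc
m = M + 5 log₁₀ d − 5 = 11.84 + 5·1.0221 − 5 = 11.950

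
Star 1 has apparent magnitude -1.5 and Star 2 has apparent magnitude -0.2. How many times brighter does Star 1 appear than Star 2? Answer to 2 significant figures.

Δm = -1.5 − (-0.2) = -1.3
Flux ratio = 10^(−0.4 Δm) = 10^(−0.4 × -1.3) = 10^0.520 = 3.311

3.3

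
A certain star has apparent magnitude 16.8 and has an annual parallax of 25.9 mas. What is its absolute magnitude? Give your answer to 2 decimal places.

p = 25.9 mas = 0.0259″ → d = 1/p = 38.61 pc
5 log₁₀(d/10 pc) = 5 log₁₀(38.61) − 5 = 2.934
M = m − 5 log₁₀(d/10) = 16.8 − 2.934 = 13.866

M ≈ 13.87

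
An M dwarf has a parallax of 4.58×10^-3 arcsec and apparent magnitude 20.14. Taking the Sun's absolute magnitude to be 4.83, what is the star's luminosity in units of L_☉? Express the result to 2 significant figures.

L/L_☉ ≈ 3.6×10^-4

d = 1/p = 1/4.58×10^-3″ = 218.3 pc
M = m − 5 log₁₀ d + 5 = 20.14 − 5·2.3391 + 5 = 13.444
M − M_☉ = 13.444 − 4.83 = 8.614
L/L_☉ = 10^(−0.4 × 8.614) = 3.583×10^-4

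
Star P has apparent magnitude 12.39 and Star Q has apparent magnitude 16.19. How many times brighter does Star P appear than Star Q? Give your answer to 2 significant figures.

Magnitude difference = -3.80
Flux ratio = 10^(−0.4 Δm) = 10^(−0.4 × -3.80) = 10^1.520 = 33.11

33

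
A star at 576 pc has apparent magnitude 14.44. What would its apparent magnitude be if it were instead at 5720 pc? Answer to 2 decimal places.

Flux ∝ 1/d², so Δm = 5 log₁₀(d₂/d₁) = 5 log₁₀(5720/576) = 4.985
m₂ = m₁ + Δm = 14.44 + (4.985) = 19.425

m ≈ 19.42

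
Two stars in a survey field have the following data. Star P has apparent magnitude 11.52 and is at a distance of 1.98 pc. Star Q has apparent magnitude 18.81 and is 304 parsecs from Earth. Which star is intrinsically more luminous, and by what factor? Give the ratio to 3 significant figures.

Star Q is more luminous, by a factor of 28.6.

Star P: M = m − 5 log₁₀ d + 5 = 11.52 − 5·0.2967 + 5 = 15.037
Star Q: M = m − 5 log₁₀ d + 5 = 18.81 − 5·2.4829 + 5 = 11.396
ΔM = M_P − M_Q = 15.037 − (11.396) = 3.641; smaller M is more luminous → Star Q.
L ratio = 10^(0.4 |ΔM|) = 10^1.456 = 28.60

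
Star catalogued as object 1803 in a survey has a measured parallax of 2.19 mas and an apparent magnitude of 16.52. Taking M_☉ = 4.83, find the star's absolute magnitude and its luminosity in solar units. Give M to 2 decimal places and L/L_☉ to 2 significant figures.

d = 1/p = 1000/2.19 mas = 456.6 pc
M = m − 5 log₁₀ d + 5 = 16.52 − 5·2.6596 + 5 = 8.222
M − M_☉ = 8.222 − 4.83 = 3.392
L/L_☉ = 10^(−0.4 × 3.392) = 0.04397

M ≈ 8.22; L/L_☉ ≈ 0.044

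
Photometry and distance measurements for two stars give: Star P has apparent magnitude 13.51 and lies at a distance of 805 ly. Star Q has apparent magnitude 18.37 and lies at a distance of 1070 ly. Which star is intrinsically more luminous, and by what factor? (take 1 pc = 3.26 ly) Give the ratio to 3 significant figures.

Star P is more luminous, by a factor of 49.8.

Star P: d = 805 ly / 3.26 = 246.9 pc
Star P: M = m − 5 log₁₀ d + 5 = 13.51 − 5·2.3926 + 5 = 6.547
Star Q: d = 1070 ly / 3.26 = 328.2 pc
Star Q: M = m − 5 log₁₀ d + 5 = 18.37 − 5·2.5162 + 5 = 10.789
ΔM = M_P − M_Q = 6.547 − (10.789) = -4.242; smaller M is more luminous → Star P.
L ratio = 10^(0.4 |ΔM|) = 10^1.697 = 49.75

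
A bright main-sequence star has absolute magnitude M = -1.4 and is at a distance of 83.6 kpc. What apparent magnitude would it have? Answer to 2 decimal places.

m ≈ 18.21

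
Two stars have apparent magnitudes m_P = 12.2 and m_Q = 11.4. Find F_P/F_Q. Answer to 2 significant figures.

F_P/F_Q ≈ 0.48

Δm = 12.2 − (11.4) = 0.8
Flux ratio = 10^(−0.4 Δm) = 10^(−0.4 × 0.8) = 10^-0.320 = 0.4786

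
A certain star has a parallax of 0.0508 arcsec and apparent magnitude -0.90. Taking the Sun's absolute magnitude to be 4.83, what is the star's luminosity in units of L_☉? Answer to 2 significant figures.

d = 1/p = 1/0.0508″ = 19.69 pc
M = m − 5 log₁₀ d + 5 = -0.90 − 5·1.2941 + 5 = -2.371
M − M_☉ = -2.371 − 4.83 = -7.201
L/L_☉ = 10^(−0.4 × -7.201) = 759.1

L/L_☉ ≈ 760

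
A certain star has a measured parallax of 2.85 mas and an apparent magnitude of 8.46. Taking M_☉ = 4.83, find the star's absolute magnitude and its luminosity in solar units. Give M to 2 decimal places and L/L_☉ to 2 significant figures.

M ≈ 0.73; L/L_☉ ≈ 43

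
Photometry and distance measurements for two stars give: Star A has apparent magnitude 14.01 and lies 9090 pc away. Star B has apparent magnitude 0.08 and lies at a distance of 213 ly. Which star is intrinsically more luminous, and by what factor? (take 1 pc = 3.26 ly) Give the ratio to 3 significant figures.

Star B is more luminous, by a factor of 19.3.

Star A: M = m − 5 log₁₀ d + 5 = 14.01 − 5·3.9586 + 5 = -0.783
Star B: d = 213 ly / 3.26 = 65.34 pc
Star B: M = m − 5 log₁₀ d + 5 = 0.08 − 5·1.8152 + 5 = -3.996
ΔM = M_A − M_B = -0.783 − (-3.996) = 3.213; smaller M is more luminous → Star B.
L ratio = 10^(0.4 |ΔM|) = 10^1.285 = 19.28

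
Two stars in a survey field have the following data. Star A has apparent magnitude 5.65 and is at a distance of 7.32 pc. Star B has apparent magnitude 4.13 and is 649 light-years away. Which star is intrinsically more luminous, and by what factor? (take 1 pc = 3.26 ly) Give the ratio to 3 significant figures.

Star A: M = m − 5 log₁₀ d + 5 = 5.65 − 5·0.8645 + 5 = 6.327
Star B: d = 649 ly / 3.26 = 199.1 pc
Star B: M = m − 5 log₁₀ d + 5 = 4.13 − 5·2.2990 + 5 = -2.365
ΔM = M_A − M_B = 6.327 − (-2.365) = 8.693; smaller M is more luminous → Star B.
L ratio = 10^(0.4 |ΔM|) = 10^3.477 = 2999

Star B is more luminous, by a factor of 3000.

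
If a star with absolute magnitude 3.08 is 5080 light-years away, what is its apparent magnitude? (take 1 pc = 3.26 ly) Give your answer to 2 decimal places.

d = 5080 ly / 3.26 = 1558 pc
m = M + 5 log₁₀ d − 5 = 3.08 + 5·3.1926 − 5 = 14.043

m ≈ 14.04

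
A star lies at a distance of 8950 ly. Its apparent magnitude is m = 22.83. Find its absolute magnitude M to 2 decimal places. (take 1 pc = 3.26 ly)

M ≈ 10.64

d = 8950 ly / 3.26 = 2745 pc
5 log₁₀(d/10 pc) = 5 log₁₀(2745) − 5 = 12.193
M = m − 5 log₁₀(d/10) = 22.83 − 12.193 = 10.637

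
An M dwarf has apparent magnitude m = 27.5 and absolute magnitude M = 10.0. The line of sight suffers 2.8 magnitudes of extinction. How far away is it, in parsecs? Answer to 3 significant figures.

d ≈ 8710 pc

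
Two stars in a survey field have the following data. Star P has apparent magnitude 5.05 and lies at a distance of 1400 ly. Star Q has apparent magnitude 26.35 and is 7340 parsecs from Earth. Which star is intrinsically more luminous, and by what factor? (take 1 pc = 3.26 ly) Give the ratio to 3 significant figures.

Star P: d = 1400 ly / 3.26 = 429.4 pc
Star P: M = m − 5 log₁₀ d + 5 = 5.05 − 5·2.6329 + 5 = -3.115
Star Q: M = m − 5 log₁₀ d + 5 = 26.35 − 5·3.8657 + 5 = 12.022
ΔM = M_P − M_Q = -3.115 − (12.022) = -15.136; smaller M is more luminous → Star P.
L ratio = 10^(0.4 |ΔM|) = 10^6.054 = 1.134×10^6

Star P is more luminous, by a factor of 1.13×10^6.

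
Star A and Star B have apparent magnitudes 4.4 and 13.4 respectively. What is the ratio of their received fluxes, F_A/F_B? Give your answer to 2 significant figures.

Δm = 4.4 − (13.4) = -9.0
Flux ratio = 10^(−0.4 Δm) = 10^(−0.4 × -9.0) = 10^3.600 = 3981

F_A/F_B ≈ 4000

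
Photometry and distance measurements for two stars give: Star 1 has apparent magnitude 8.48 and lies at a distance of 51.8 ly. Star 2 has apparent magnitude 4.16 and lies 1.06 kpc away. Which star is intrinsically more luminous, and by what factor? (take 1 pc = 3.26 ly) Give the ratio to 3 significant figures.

Star 1: d = 51.8 ly / 3.26 = 15.89 pc
Star 1: M = m − 5 log₁₀ d + 5 = 8.48 − 5·1.2011 + 5 = 7.474
Star 2: d = 1.06 kpc = 1060 pc
Star 2: M = m − 5 log₁₀ d + 5 = 4.16 − 5·3.0253 + 5 = -5.967
ΔM = M_1 − M_2 = 7.474 − (-5.967) = 13.441; smaller M is more luminous → Star 2.
L ratio = 10^(0.4 |ΔM|) = 10^5.376 = 237900

Star 2 is more luminous, by a factor of 238000.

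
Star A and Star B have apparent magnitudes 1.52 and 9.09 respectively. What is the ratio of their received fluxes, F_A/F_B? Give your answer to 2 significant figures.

F_A/F_B ≈ 1100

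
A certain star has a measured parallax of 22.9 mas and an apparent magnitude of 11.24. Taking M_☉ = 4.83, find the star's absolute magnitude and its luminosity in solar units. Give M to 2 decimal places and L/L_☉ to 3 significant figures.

M ≈ 8.04; L/L_☉ ≈ 0.0520

d = 1/p = 1000/22.9 mas = 43.67 pc
M = m − 5 log₁₀ d + 5 = 11.24 − 5·1.6402 + 5 = 8.039
M − M_☉ = 8.039 − 4.83 = 3.209
L/L_☉ = 10^(−0.4 × 3.209) = 0.05204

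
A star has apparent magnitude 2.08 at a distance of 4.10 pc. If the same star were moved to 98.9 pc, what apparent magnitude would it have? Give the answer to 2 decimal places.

Flux ∝ 1/d², so Δm = 5 log₁₀(d₂/d₁) = 5 log₁₀(98.9/4.10) = 6.912
m₂ = m₁ + Δm = 2.08 + (6.912) = 8.992

m ≈ 8.99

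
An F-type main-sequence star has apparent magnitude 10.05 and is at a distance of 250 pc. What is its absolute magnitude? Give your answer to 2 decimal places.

5 log₁₀(d/10 pc) = 5 log₁₀(250.0) − 5 = 6.990
M = m − 5 log₁₀(d/10) = 10.05 − 6.990 = 3.060

M ≈ 3.06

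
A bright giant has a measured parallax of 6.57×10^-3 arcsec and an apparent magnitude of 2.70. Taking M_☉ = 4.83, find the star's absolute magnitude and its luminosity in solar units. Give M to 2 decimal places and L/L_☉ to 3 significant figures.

d = 1/p = 1/6.57×10^-3″ = 152.2 pc
M = m − 5 log₁₀ d + 5 = 2.70 − 5·2.1824 + 5 = -3.212
M − M_☉ = -3.212 − 4.83 = -8.042
L/L_☉ = 10^(−0.4 × -8.042) = 1648

M ≈ -3.21; L/L_☉ ≈ 1650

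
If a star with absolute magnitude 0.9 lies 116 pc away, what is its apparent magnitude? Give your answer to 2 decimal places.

m ≈ 6.22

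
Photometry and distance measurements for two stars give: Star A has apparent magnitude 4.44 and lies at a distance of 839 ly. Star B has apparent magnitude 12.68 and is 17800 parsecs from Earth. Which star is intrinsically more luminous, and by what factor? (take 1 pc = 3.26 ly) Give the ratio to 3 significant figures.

Star B is more luminous, by a factor of 2.42.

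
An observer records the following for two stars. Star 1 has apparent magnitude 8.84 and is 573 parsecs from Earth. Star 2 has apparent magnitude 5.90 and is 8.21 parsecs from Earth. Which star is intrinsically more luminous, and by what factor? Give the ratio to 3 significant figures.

Star 1 is more luminous, by a factor of 325.

Star 1: M = m − 5 log₁₀ d + 5 = 8.84 − 5·2.7582 + 5 = 0.049
Star 2: M = m − 5 log₁₀ d + 5 = 5.90 − 5·0.9143 + 5 = 6.328
ΔM = M_1 − M_2 = 0.049 − (6.328) = -6.279; smaller M is more luminous → Star 1.
L ratio = 10^(0.4 |ΔM|) = 10^2.512 = 324.8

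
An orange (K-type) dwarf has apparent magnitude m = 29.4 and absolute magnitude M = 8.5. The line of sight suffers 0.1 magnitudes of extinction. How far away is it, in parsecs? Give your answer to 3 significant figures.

d ≈ 145000 pc

m − M = 5 log₁₀(d/10 pc) + A  ⇒  29.4 − (8.5) − 0.1 = 5 log₁₀(d/10)
20.800 = 5 log₁₀(d/10)
log₁₀ d = (m − M − A)/5 + 1 = 5.1600
d = 10^5.1600 = 144500 pc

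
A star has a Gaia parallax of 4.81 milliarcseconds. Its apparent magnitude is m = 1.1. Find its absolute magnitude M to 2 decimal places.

M ≈ -5.49

p = 4.81 mas = 4.81×10^-3″ → d = 1/p = 207.9 pc
5 log₁₀(d/10 pc) = 5 log₁₀(207.9) − 5 = 6.589
M = m − 5 log₁₀(d/10) = 1.1 − 6.589 = -5.489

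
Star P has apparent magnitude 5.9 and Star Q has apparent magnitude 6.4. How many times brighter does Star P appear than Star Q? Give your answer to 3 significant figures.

1.58

Magnitude difference = -0.5
Flux ratio = 10^(−0.4 Δm) = 10^(−0.4 × -0.5) = 10^0.200 = 1.585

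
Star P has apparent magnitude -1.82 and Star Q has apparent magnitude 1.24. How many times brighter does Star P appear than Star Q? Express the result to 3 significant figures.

Magnitude difference = -3.06
Flux ratio = 10^(−0.4 Δm) = 10^(−0.4 × -3.06) = 10^1.224 = 16.75

16.7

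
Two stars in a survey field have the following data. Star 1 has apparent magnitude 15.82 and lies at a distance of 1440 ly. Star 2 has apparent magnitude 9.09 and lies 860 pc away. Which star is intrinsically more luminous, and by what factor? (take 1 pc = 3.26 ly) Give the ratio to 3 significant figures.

Star 1: d = 1440 ly / 3.26 = 441.7 pc
Star 1: M = m − 5 log₁₀ d + 5 = 15.82 − 5·2.6451 + 5 = 7.594
Star 2: M = m − 5 log₁₀ d + 5 = 9.09 − 5·2.9345 + 5 = -0.582
ΔM = M_1 − M_2 = 7.594 − (-0.582) = 8.177; smaller M is more luminous → Star 2.
L ratio = 10^(0.4 |ΔM|) = 10^3.271 = 1865

Star 2 is more luminous, by a factor of 1870.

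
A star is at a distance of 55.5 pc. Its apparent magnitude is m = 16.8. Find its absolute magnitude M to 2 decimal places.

5 log₁₀(d/10 pc) = 5 log₁₀(55.50) − 5 = 3.721
M = m − 5 log₁₀(d/10) = 16.8 − 3.721 = 13.079

M ≈ 13.08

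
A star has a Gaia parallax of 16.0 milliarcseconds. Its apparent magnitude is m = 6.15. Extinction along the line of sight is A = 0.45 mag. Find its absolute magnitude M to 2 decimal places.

M ≈ 1.72

p = 16.0 mas = 0.0160″ → d = 1/p = 62.50 pc
5 log₁₀(d/10 pc) = 5 log₁₀(62.50) − 5 = 3.979
M = m − 5 log₁₀(d/10) − A = 6.15 − 3.979 − 0.45 = 1.721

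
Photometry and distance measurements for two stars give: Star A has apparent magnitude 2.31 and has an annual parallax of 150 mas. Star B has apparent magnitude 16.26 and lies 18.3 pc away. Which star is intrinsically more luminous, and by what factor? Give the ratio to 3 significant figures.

Star A is more luminous, by a factor of 50500.

Star A: p = 150 mas = 0.150″ → d = 1/p = 6.667 pc
Star A: M = m − 5 log₁₀ d + 5 = 2.31 − 5·0.8239 + 5 = 3.190
Star B: M = m − 5 log₁₀ d + 5 = 16.26 − 5·1.2625 + 5 = 14.948
ΔM = M_A − M_B = 3.190 − (14.948) = -11.757; smaller M is more luminous → Star A.
L ratio = 10^(0.4 |ΔM|) = 10^4.703 = 50460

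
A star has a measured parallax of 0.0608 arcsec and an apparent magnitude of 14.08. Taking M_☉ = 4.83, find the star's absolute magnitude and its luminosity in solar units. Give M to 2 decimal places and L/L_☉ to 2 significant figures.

M ≈ 13.00; L/L_☉ ≈ 5.4×10^-4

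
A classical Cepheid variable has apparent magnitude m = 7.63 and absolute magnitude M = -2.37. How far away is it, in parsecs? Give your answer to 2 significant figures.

d ≈ 1000 pc

Distance modulus: m − M = 7.63 − (-2.37) = 10.000
m − M = 5 log₁₀ d − 5
log₁₀ d = (m − M)/5 + 1 = 3.0000
d = 10^3.0000 = 1000 pc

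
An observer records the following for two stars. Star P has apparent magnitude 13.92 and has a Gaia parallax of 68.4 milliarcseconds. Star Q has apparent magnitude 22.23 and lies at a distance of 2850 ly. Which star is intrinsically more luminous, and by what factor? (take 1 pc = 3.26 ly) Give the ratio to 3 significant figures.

Star Q is more luminous, by a factor of 1.70.

Star P: p = 68.4 mas = 0.0684″ → d = 1/p = 14.62 pc
Star P: M = m − 5 log₁₀ d + 5 = 13.92 − 5·1.1649 + 5 = 13.095
Star Q: d = 2850 ly / 3.26 = 874.2 pc
Star Q: M = m − 5 log₁₀ d + 5 = 22.23 − 5·2.9416 + 5 = 12.522
ΔM = M_P − M_Q = 13.095 − (12.522) = 0.573; smaller M is more luminous → Star Q.
L ratio = 10^(0.4 |ΔM|) = 10^0.229 = 1.696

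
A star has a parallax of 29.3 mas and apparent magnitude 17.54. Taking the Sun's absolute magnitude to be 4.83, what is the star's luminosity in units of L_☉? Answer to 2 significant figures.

L/L_☉ ≈ 9.6×10^-5

d = 1/p = 1000/29.3 mas = 34.13 pc
M = m − 5 log₁₀ d + 5 = 17.54 − 5·1.5331 + 5 = 14.874
M − M_☉ = 14.874 − 4.83 = 10.044
L/L_☉ = 10^(−0.4 × 10.044) = 9.600×10^-5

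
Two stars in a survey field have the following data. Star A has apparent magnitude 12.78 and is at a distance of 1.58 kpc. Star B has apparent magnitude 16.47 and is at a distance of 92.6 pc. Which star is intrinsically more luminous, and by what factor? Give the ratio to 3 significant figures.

Star A: d = 1.58 kpc = 1580 pc
Star A: M = m − 5 log₁₀ d + 5 = 12.78 − 5·3.1987 + 5 = 1.787
Star B: M = m − 5 log₁₀ d + 5 = 16.47 − 5·1.9666 + 5 = 11.637
ΔM = M_A − M_B = 1.787 − (11.637) = -9.850; smaller M is more luminous → Star A.
L ratio = 10^(0.4 |ΔM|) = 10^3.940 = 8711

Star A is more luminous, by a factor of 8710.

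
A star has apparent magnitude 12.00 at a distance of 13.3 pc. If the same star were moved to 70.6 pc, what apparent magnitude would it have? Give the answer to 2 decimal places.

Flux ∝ 1/d², so Δm = 5 log₁₀(d₂/d₁) = 5 log₁₀(70.6/13.3) = 3.625
m₂ = m₁ + Δm = 12.00 + (3.625) = 15.625

m ≈ 15.62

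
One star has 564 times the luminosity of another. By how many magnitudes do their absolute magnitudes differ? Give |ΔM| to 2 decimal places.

|ΔM| ≈ 6.88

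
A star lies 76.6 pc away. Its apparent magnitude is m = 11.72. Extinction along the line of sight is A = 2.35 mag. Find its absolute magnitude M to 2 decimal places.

5 log₁₀(d/10 pc) = 5 log₁₀(76.60) − 5 = 4.421
M = m − 5 log₁₀(d/10) − A = 11.72 − 4.421 − 2.35 = 4.949

M ≈ 4.95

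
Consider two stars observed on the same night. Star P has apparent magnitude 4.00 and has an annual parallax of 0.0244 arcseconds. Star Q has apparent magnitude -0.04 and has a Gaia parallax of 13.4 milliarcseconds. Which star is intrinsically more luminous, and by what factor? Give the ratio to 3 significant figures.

Star P: d = 1/p = 1/0.0244″ = 40.98 pc
Star P: M = m − 5 log₁₀ d + 5 = 4.00 − 5·1.6126 + 5 = 0.937
Star Q: p = 13.4 mas = 0.0134″ → d = 1/p = 74.63 pc
Star Q: M = m − 5 log₁₀ d + 5 = -0.04 − 5·1.8729 + 5 = -4.404
ΔM = M_P − M_Q = 0.937 − (-4.404) = 5.341; smaller M is more luminous → Star Q.
L ratio = 10^(0.4 |ΔM|) = 10^2.137 = 137.0

Star Q is more luminous, by a factor of 137.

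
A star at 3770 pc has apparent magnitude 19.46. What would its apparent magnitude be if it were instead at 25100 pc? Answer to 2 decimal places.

Flux ∝ 1/d², so Δm = 5 log₁₀(d₂/d₁) = 5 log₁₀(25100/3770) = 4.117
m₂ = m₁ + Δm = 19.46 + (4.117) = 23.577

m ≈ 23.58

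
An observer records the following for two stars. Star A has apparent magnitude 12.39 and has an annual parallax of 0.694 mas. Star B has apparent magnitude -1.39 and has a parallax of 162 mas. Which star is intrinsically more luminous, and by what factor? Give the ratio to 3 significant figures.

Star B is more luminous, by a factor of 5.97.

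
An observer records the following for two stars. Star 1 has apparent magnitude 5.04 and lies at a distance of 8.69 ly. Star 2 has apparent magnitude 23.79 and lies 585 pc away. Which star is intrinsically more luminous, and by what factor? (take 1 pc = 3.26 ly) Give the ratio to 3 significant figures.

Star 1: d = 8.69 ly / 3.26 = 2.666 pc
Star 1: M = m − 5 log₁₀ d + 5 = 5.04 − 5·0.4258 + 5 = 7.911
Star 2: M = m − 5 log₁₀ d + 5 = 23.79 − 5·2.7672 + 5 = 14.954
ΔM = M_1 − M_2 = 7.911 − (14.954) = -7.043; smaller M is more luminous → Star 1.
L ratio = 10^(0.4 |ΔM|) = 10^2.817 = 656.6

Star 1 is more luminous, by a factor of 657.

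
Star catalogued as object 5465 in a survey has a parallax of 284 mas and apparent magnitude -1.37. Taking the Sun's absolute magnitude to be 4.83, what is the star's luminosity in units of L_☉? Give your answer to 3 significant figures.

L/L_☉ ≈ 37.4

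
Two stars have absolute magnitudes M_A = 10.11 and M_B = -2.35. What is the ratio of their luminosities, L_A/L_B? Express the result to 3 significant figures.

ΔM = M_A − M_B = 12.46
L_A/L_B = 10^(−0.4 ΔM) = 10^-4.984 = 1.038×10^-5

L_A/L_B ≈ 1.04×10^-5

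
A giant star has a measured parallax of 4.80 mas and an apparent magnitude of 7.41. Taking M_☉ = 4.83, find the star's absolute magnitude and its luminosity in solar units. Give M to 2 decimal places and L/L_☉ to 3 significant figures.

d = 1/p = 1000/4.80 mas = 208.3 pc
M = m − 5 log₁₀ d + 5 = 7.41 − 5·2.3188 + 5 = 0.816
M − M_☉ = 0.816 − 4.83 = -4.014
L/L_☉ = 10^(−0.4 × -4.014) = 40.32

M ≈ 0.82; L/L_☉ ≈ 40.3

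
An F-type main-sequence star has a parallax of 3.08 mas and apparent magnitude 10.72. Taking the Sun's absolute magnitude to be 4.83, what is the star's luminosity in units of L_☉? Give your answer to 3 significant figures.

L/L_☉ ≈ 4.64

d = 1/p = 1000/3.08 mas = 324.7 pc
M = m − 5 log₁₀ d + 5 = 10.72 − 5·2.5114 + 5 = 3.163
M − M_☉ = 3.163 − 4.83 = -1.667
L/L_☉ = 10^(−0.4 × -1.667) = 4.644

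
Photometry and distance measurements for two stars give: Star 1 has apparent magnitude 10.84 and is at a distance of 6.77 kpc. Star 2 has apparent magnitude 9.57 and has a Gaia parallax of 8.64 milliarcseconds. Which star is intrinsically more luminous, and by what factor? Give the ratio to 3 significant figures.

Star 1: d = 6.77 kpc = 6770 pc
Star 1: M = m − 5 log₁₀ d + 5 = 10.84 − 5·3.8306 + 5 = -3.313
Star 2: p = 8.64 mas = 8.64×10^-3″ → d = 1/p = 115.7 pc
Star 2: M = m − 5 log₁₀ d + 5 = 9.57 − 5·2.0635 + 5 = 4.253
ΔM = M_1 − M_2 = -3.313 − (4.253) = -7.566; smaller M is more luminous → Star 1.
L ratio = 10^(0.4 |ΔM|) = 10^3.026 = 1062

Star 1 is more luminous, by a factor of 1060.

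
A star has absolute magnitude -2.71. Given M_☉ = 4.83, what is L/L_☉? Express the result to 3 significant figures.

M − M_☉ = -2.71 − 4.83 = -7.540
L/L_☉ = 10^(−0.4 (M − M_☉)) = 10^3.016 = 1038

L/L_☉ ≈ 1040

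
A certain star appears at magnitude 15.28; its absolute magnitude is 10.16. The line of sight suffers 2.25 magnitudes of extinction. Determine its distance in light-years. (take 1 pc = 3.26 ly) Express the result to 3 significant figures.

d ≈ 122 ly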